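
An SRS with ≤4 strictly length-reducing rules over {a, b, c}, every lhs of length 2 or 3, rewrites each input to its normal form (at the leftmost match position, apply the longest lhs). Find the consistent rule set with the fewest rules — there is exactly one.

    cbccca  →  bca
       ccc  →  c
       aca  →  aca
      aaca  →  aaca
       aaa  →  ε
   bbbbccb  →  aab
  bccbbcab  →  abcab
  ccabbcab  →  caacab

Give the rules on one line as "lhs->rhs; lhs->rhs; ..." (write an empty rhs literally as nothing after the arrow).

  | cbccca => bccca => bcca => bca
  | ccc => cc => c
  | aca
  | aaca

aaa->; bb->a; cb->b; cc->c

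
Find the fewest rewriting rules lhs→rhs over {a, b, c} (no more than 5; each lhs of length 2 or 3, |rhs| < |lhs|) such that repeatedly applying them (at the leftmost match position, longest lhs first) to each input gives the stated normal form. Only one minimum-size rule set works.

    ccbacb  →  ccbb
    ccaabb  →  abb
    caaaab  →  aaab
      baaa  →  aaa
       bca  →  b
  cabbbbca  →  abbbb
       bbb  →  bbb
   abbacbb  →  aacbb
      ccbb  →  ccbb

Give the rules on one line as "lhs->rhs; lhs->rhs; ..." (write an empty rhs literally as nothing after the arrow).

  | ccbacb => ccacb => ccbb
  | ccaabb => cabb => abb
  | caaaab => aaab
  | baaa => aaa

ba->a; ca->; cab->ab; cac->cb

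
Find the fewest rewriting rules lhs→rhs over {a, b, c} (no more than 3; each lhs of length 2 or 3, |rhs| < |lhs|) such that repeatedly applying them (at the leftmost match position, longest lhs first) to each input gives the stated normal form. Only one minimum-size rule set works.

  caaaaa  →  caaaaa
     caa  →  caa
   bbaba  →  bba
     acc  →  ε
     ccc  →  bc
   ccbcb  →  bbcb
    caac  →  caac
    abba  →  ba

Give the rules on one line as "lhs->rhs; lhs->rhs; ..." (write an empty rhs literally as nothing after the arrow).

ab->; cc->b

  | caaaaa
  | caa
  | bbaba => bba
  | acc => ab => ε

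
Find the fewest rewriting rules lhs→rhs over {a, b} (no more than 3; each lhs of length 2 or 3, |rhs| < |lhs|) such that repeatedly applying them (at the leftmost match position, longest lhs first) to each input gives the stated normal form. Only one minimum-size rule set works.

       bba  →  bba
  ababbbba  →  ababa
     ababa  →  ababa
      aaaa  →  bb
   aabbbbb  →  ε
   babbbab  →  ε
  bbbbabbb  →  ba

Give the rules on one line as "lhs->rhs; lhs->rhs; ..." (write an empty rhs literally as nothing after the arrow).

aa->b; bbb->

  | bba
  | ababbbba => ababa
  | ababa
  | aaaa => baa => bb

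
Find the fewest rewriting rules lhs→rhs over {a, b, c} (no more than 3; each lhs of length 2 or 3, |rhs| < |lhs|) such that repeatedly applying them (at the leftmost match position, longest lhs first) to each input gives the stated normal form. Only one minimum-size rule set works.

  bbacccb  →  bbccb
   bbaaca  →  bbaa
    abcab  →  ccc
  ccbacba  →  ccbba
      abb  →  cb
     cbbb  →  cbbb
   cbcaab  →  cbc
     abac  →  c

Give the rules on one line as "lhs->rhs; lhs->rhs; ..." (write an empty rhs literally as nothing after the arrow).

ab->c; ac->

  | bbacccb => bbccb
  | bbaaca => bbaa
  | abcab => ccab => ccc
  | ccbacba => ccbba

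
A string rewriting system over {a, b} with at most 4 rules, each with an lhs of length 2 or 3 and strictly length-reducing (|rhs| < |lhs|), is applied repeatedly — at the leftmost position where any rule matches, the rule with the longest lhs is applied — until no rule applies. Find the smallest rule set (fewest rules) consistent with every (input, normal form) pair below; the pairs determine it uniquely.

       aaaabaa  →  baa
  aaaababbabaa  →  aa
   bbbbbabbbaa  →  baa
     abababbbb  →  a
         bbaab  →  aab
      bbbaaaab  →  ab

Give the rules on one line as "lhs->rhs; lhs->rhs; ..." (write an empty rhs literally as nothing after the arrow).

  | aaaabaa => babaa => baa
  | aaaababbabaa => bababbabaa => babbabaa => bbabaa => abaa => aa
  | bbbbbabbbaa => bbbabbbaa => babbbaa => bbbaa => baa
  | abababbbb => ababbbb => abbbb => abb => a

aaa->b; aba->a; bab->b; bb->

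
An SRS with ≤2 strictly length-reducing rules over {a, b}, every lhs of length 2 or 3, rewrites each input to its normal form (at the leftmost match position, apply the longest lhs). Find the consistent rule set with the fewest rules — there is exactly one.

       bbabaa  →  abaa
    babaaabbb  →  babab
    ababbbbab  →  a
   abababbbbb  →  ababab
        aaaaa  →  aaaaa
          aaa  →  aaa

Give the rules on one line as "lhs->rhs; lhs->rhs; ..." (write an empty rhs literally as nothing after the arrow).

  | bbabaa => abaa
  | babaaabbb => bababbb => babab
  | ababbbbab => ababbab => abaab => abb => a
  | abababbbbb => abababbb => ababab

aab->b; bb->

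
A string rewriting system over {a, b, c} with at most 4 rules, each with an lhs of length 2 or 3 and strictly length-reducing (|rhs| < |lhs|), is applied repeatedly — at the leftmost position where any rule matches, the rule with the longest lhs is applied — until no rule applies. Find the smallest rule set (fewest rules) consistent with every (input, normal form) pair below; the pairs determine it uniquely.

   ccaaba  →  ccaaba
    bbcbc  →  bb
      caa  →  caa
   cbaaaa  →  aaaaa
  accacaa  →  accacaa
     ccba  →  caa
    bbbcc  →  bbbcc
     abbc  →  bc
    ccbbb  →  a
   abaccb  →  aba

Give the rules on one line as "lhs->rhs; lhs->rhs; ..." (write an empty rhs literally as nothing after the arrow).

  | ccaaba
  | bbcbc => bbac => bb
  | caa
  | cbaaaa => aaaaa

abb->b; bac->b; cb->a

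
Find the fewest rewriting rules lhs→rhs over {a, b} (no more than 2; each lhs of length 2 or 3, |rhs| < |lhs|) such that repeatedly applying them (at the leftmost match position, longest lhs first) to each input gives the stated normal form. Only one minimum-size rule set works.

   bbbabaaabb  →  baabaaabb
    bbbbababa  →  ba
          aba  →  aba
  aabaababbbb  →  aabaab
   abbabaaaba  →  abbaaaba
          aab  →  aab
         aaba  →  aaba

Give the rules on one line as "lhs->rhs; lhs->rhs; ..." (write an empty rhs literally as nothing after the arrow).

bab->b; bbb->ba

  | bbbabaaabb => baabaaabb
  | bbbbababa => babababa => bababa => baba => ba
  | aba
  | aabaababbbb => aabaabbbb => aabaabab => aabaab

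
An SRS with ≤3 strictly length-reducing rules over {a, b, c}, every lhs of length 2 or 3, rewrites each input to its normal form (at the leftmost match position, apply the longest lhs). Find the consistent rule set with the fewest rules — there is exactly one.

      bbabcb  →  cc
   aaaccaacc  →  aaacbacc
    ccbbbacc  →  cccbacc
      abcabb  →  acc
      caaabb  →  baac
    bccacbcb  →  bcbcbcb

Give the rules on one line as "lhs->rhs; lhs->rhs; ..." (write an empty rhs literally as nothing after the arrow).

bb->c; bbc->cb; ca->b

  | bbabcb => cabcb => bbcb => cbb => cc
  | aaaccaacc => aaacbacc
  | ccbbbacc => cccbacc
  | abcabb => abbbb => acbb => acc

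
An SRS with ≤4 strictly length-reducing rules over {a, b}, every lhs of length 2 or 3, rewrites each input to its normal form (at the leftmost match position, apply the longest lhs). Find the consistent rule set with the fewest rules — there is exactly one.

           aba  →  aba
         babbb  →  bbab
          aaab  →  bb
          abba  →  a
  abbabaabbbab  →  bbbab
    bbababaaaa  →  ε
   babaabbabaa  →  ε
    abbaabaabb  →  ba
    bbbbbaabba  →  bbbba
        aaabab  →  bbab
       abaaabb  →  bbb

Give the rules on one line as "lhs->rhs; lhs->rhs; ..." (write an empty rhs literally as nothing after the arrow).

  | aba
  | babbb => bbab
  | aaab => bb
  | abba => baa => a

aa->; aaa->b; abb->ba; baa->a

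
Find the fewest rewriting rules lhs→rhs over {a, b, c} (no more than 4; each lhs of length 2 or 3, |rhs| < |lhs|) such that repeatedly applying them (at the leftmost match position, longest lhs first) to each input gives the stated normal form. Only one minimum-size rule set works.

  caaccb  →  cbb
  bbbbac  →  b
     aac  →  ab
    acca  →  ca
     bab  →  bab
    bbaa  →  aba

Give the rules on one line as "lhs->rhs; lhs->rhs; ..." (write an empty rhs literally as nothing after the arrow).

ac->b; bba->ab; bc->c

  | caaccb => cabcb => cacb => cbb
  | bbbbac => bbabc => abbc => abc => ac => b
  | aac => ab
  | acca => bca => ca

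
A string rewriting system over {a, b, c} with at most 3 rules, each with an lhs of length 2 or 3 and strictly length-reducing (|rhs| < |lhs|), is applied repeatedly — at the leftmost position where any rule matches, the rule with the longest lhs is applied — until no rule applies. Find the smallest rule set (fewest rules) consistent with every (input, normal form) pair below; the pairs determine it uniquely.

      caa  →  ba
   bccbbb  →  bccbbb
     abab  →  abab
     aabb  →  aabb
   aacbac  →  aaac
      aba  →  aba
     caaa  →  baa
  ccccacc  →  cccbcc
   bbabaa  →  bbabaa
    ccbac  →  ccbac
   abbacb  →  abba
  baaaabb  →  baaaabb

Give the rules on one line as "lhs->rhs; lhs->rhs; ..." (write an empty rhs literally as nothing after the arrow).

  | caa => ba
  | bccbbb
  | abab
  | aabb

acb->a; ca->b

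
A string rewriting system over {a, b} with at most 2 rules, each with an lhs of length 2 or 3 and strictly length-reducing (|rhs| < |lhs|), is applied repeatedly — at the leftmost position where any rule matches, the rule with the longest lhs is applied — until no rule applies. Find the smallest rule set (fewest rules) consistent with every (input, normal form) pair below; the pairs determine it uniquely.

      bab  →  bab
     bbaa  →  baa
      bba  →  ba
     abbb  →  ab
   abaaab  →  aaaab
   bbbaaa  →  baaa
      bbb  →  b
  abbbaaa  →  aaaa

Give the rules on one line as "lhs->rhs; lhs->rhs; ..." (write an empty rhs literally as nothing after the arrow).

aba->aa; bb->b

  | bab
  | bbaa => baa
  | bba => ba
  | abbb => abb => ab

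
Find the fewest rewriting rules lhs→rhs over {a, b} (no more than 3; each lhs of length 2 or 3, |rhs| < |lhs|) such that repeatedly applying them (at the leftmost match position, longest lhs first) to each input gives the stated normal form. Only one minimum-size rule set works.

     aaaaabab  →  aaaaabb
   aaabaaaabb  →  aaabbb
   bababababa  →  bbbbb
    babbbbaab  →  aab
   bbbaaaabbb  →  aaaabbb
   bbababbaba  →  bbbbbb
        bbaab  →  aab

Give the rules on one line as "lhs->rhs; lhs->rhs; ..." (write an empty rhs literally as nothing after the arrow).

  | aaaaabab => aaaaabb
  | aaabaaaabb => aaabaaabb => aaabaabb => aaababb => aaabbb
  | bababababa => bbabababa => bbbababa => bbbbaba => bbbbba => bbbbb
  | babbbbaab => bbbbbaab => bbbbaab => bbbaab => bbaab => baab => aab

aba->ab; ba->b; baa->aa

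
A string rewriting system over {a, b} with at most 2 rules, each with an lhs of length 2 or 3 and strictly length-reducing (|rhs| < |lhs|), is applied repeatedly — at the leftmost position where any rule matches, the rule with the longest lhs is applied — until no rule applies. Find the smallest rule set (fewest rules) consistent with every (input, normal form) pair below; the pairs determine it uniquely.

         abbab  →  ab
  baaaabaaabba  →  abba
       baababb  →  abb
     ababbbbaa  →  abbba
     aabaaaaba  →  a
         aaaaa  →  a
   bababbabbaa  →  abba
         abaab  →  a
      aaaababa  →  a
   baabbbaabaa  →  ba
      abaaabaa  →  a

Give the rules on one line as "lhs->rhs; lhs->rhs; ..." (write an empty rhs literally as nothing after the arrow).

aa->a; bab->

  | abbab => ab
  | baaaabaaabba => baaabaaabba => baabaaabba => babaaabba => aaabba => aabba => abba
  | baababb => bababb => abb
  | ababbbbaa => abbbaa => abbba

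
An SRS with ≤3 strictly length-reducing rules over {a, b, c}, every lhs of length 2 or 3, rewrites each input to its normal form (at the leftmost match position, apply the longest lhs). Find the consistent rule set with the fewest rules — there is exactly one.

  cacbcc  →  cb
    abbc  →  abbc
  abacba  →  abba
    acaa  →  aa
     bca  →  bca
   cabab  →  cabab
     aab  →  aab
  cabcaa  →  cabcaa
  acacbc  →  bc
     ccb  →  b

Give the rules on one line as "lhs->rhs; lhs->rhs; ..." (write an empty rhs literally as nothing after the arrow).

ac->; cc->

  | cacbcc => cbcc => cb
  | abbc
  | abacba => abba
  | acaa => aa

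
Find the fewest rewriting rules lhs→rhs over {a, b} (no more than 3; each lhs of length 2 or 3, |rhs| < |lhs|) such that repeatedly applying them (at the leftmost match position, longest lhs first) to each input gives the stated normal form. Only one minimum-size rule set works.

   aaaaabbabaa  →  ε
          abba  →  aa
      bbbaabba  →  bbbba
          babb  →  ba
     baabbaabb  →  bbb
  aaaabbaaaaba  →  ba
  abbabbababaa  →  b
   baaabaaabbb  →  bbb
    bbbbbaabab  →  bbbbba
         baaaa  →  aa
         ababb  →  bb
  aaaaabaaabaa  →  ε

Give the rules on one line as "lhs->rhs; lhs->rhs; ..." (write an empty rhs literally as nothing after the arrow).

aab->b; ab->a; baa->

  | aaaaabbabaa => aaabbabaa => abbabaa => ababaa => aabaa => baa => ε
  | abba => aba => aa
  | bbbaabba => bbbba
  | babb => bab => ba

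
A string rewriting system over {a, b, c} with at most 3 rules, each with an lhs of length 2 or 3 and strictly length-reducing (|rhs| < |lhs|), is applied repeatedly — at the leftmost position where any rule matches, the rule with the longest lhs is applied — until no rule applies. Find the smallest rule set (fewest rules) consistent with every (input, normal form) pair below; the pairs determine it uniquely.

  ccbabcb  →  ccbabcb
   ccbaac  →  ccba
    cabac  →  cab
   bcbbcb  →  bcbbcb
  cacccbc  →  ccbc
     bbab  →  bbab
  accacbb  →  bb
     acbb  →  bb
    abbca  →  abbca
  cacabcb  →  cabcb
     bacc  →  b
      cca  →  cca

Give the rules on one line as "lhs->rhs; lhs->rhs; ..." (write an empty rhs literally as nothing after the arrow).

ac->; acc->

  | ccbabcb
  | ccbaac => ccba
  | cabac => cab
  | bcbbcb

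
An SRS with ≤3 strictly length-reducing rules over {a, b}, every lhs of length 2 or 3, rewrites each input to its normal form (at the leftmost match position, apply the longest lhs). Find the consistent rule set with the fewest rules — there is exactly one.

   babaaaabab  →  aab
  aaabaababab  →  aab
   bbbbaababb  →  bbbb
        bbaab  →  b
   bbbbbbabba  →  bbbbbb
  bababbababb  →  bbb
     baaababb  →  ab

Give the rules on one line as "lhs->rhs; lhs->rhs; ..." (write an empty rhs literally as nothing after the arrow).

  | babaaaabab => baaaabab => aaabab => aabab => aab
  | aaabaababab => aabaababab => aaababab => aababab => aabab => aab
  | bbbbaababb => bbbababb => bbbabb => bbbb
  | bbaab => bab => b

aaa->aa; abb->b; ba->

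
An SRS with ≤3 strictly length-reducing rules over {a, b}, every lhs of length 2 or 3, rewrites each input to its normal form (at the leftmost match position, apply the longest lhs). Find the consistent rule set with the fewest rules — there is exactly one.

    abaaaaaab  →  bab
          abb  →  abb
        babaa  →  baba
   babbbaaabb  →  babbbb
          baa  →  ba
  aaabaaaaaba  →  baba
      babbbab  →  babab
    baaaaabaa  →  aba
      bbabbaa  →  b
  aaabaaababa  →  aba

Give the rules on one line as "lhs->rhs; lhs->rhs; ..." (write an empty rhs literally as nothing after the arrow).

  | abaaaaaab => abbaaab => aaaab => bab
  | abb
  | babaa => baba
  | babbbaaabb => babaaabb => babbbb

aa->a; aaa->b; bba->a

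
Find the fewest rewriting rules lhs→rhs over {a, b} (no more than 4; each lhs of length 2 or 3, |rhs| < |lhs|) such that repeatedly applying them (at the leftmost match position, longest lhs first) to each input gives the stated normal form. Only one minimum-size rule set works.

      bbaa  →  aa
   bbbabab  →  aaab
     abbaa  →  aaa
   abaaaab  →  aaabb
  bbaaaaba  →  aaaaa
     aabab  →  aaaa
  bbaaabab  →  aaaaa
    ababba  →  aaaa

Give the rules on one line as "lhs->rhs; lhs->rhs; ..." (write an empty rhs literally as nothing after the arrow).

  | bbaa => bab => aa
  | bbbabab => bbaaab => babab => aaab
  | abbaa => abab => aaa
  | abaaaab => aabaab => aaabb

ba->a; baa->ab; bab->aa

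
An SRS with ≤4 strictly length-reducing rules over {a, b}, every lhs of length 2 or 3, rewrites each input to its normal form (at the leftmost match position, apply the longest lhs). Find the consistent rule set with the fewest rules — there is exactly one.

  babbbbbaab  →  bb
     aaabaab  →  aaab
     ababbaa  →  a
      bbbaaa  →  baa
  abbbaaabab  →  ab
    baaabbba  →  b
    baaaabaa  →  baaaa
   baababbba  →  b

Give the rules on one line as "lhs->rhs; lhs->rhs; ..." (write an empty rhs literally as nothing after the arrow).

  | babbbbbaab => bbbbbaab => bbbab => bb
  | aaabaab => aaab
  | ababbaa => bbaa => a
  | bbbaaa => baa

aba->; abb->b; bba->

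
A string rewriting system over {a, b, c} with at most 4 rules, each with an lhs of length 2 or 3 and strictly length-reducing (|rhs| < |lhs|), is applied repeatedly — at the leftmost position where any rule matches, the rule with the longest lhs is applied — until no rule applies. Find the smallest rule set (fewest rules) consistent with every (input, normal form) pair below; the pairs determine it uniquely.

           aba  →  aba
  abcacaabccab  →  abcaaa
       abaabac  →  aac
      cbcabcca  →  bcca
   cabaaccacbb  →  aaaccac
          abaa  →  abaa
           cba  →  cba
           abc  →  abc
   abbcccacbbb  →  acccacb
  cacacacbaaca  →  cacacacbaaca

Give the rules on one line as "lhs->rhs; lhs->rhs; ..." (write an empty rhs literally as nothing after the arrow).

aab->b; bb->; cab->a; cbc->a

  | aba
  | abcacaabccab => abcacbccab => abcaacab => abcaaa
  | abaabac => abbac => aac
  | cbcabcca => aabcca => bcca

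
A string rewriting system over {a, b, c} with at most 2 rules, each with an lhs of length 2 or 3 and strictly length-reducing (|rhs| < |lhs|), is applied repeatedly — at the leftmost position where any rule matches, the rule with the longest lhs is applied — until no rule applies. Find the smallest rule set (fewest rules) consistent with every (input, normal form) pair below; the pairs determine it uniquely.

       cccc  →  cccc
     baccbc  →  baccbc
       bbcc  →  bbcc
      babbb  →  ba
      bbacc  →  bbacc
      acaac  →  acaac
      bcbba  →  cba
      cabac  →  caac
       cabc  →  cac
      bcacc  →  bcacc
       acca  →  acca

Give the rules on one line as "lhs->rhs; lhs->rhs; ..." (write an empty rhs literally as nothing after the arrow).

  | cccc
  | baccbc
  | bbcc
  | babbb => babb => bab => ba

ab->a; bcb->c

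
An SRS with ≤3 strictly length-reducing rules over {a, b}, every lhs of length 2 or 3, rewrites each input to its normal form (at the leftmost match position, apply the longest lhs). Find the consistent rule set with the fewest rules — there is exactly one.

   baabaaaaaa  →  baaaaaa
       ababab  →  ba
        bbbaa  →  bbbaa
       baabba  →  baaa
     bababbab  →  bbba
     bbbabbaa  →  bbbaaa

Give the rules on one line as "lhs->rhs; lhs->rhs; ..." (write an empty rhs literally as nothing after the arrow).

ab->a; aba->; abb->a

  | baabaaaaaa => baaaaaa
  | ababab => bab => ba
  | bbbaa
  | baabba => baaa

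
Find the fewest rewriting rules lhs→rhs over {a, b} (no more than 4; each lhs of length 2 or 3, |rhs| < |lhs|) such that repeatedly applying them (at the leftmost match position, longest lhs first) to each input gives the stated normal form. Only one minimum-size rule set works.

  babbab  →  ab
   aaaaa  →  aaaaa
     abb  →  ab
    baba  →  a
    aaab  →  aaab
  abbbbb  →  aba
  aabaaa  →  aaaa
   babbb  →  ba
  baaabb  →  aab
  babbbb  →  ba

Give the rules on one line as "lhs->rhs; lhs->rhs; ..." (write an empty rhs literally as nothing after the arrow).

baa->a; bab->ba; bb->b; bbb->ba

  | babbab => babab => baab => ab
  | aaaaa
  | abb => ab
  | baba => baa => a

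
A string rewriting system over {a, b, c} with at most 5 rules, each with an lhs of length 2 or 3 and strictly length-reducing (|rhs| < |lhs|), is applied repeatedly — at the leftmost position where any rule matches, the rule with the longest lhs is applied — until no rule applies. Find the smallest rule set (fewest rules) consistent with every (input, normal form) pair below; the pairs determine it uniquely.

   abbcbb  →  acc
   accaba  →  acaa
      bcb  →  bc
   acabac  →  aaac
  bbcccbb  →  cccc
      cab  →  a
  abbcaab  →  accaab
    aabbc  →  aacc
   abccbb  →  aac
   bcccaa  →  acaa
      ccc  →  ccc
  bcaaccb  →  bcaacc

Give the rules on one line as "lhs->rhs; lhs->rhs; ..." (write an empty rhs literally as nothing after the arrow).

  | abbcbb => accbb => accb => acc
  | accaba => acaa
  | bcb => bc
  | acabac => aaac

bb->c; bcc->a; cab->a; cb->c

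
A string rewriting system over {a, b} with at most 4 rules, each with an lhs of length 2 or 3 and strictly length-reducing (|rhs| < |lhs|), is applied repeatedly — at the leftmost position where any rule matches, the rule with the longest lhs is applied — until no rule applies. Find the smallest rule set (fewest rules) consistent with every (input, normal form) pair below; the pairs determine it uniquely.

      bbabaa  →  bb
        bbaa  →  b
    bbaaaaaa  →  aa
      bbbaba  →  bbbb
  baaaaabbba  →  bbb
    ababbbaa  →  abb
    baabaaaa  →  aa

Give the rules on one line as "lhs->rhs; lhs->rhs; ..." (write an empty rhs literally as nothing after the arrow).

  | bbabaa => bbbaa => bb
  | bbaa => b
  | bbaaaaaa => baaaa => aa
  | bbbaba => bbbba => bbbb

aaa->; aba->a; ba->b; baa->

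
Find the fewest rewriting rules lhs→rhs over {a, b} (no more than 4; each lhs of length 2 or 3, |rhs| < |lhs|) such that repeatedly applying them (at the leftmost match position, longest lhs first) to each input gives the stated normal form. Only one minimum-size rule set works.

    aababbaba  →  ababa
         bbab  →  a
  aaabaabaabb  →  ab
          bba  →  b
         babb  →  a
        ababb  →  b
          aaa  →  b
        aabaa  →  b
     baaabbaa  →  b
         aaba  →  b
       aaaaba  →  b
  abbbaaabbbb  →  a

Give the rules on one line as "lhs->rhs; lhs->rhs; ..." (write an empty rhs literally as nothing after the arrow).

aa->b; aaa->aa; bb->a

  | aababbaba => bbabbaba => aabbaba => bbbaba => ababa
  | bbab => aab => bb => a
  | aaabaabaabb => aabaabaabb => bbaabaabb => aaabaabb => aabaabb => bbaabb => aaabb => aabb => bbb => ab
  | bba => aa => b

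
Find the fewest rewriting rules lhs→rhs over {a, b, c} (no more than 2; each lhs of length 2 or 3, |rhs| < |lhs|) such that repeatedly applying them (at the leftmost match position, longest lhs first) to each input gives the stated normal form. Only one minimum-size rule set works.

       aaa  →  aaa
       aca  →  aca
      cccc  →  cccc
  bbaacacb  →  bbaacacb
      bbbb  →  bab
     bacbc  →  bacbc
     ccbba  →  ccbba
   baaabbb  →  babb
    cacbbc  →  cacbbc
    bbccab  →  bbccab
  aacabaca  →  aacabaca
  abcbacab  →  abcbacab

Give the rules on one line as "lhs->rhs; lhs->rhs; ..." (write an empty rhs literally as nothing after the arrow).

aab->; bbb->ba

  | aaa
  | aca
  | cccc
  | bbaacacb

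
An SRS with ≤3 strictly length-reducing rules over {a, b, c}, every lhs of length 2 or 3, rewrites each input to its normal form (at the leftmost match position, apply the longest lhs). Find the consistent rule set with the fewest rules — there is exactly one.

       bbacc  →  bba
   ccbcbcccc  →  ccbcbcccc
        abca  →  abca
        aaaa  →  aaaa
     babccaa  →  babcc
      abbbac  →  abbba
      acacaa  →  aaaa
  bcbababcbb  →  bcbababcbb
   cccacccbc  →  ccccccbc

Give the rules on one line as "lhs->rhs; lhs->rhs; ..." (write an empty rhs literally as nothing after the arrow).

ac->a; cca->cc

  | bbacc => bbac => bba
  | ccbcbcccc
  | abca
  | aaaa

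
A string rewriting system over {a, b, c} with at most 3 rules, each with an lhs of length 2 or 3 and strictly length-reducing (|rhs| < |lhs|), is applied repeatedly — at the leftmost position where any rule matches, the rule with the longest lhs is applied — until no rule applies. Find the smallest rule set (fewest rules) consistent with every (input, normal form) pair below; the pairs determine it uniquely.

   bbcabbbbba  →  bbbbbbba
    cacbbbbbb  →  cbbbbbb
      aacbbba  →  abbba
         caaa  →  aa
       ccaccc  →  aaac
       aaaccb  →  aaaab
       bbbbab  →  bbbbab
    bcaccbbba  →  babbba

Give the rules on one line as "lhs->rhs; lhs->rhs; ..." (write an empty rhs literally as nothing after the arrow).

  | bbcabbbbba => bbbbbbba
  | cacbbbbbb => cbbbbbb
  | aacbbba => abbba
  | caaa => aa

acb->b; ca->; cc->a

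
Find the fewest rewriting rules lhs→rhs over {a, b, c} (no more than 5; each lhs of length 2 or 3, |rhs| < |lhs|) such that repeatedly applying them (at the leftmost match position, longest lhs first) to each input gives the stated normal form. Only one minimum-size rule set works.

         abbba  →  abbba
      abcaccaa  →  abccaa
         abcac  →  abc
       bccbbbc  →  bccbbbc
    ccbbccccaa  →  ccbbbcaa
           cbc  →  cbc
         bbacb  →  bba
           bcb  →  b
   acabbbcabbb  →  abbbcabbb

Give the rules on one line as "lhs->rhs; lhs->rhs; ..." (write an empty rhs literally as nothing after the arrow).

  | abbba
  | abcaccaa => abccaa
  | abcac => abc
  | bccbbbc

ac->; acb->a; bcb->b; ccc->b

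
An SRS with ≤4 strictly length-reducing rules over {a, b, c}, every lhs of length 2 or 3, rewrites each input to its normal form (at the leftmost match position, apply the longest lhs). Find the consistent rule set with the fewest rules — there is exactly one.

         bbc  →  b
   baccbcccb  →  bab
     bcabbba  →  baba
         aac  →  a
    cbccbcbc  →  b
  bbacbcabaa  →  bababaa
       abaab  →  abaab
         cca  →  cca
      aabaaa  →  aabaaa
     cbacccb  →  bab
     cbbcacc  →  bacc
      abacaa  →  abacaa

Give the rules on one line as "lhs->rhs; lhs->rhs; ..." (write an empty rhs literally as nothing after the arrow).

  | bbc => bc => b
  | baccbcccb => bacbcccb => babcccb => babccb => babcb => babb => bab
  | bcabbba => babbba => babba => baba
  | aac => a

aac->a; bb->b; bc->b; cb->b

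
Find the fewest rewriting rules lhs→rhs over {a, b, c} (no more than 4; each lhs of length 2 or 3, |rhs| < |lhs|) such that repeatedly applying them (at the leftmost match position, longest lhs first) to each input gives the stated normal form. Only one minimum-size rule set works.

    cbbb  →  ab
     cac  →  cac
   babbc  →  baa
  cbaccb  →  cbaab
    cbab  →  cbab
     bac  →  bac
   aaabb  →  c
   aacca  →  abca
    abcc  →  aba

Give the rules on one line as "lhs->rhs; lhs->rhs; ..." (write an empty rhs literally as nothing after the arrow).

aaa->; aac->ab; bb->c; cc->a

  | cbbb => ccb => ab
  | cac
  | babbc => bacc => baa
  | cbaccb => cbaab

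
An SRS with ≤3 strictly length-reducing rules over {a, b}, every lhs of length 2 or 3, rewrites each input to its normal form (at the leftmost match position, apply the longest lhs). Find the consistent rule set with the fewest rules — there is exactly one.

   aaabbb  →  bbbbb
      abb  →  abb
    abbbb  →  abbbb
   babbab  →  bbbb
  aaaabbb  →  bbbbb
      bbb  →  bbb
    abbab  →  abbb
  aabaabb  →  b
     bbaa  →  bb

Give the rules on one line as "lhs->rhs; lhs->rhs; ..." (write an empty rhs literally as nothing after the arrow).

aaa->bb; aab->; ba->b

  | aaabbb => bbbbb
  | abb
  | abbbb
  | babbab => bbbab => bbbb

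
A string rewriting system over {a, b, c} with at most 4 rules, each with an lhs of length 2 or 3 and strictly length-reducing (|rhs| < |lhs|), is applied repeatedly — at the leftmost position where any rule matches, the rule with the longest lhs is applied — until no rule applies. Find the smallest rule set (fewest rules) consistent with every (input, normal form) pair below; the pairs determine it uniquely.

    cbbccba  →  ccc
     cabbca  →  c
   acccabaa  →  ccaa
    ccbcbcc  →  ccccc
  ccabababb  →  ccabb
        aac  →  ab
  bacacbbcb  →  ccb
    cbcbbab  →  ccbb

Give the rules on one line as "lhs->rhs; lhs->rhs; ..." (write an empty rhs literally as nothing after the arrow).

  | cbbccba => cbccba => cccba => ccc
  | cabbca => cabca => caca => cba => c
  | acccabaa => bccabaa => ccabaa => ccaa
  | ccbcbcc => cccbcc => ccccc

ac->b; ba->; bc->c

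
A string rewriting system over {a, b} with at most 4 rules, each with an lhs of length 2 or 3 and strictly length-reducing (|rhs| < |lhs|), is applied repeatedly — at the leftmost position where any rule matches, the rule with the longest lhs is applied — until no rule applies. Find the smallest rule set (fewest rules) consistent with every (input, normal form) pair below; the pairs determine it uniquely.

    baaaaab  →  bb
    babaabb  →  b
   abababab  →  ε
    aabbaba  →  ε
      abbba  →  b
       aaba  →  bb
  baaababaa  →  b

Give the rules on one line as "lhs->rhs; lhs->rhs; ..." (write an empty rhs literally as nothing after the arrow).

aa->b; aba->; ba->b; bbb->

  | baaaaab => baaaab => baaab => baab => bab => bb
  | babaabb => bbaabb => bbabb => bbbb => b
  | abababab => babab => bbab => bbb => ε
  | aabbaba => bbbaba => aba => ε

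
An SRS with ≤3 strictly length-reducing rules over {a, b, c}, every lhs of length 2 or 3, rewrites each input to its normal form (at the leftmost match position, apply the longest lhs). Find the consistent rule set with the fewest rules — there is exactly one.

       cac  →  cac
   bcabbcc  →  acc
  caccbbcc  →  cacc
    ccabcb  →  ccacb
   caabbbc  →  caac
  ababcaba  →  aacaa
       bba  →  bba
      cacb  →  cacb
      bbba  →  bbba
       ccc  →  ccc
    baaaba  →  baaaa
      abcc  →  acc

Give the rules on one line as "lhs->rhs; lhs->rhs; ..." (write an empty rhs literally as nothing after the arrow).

ab->a; bc->

  | cac
  | bcabbcc => abbcc => abcc => acc
  | caccbbcc => caccbc => cacc
  | ccabcb => ccacb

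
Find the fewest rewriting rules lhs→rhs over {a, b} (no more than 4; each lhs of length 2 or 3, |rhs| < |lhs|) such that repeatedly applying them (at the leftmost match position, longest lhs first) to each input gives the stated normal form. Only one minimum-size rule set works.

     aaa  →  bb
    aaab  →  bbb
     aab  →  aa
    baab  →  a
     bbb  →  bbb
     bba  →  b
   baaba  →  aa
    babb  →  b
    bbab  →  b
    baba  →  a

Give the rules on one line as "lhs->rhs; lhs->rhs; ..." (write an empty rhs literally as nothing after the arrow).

aaa->bb; ab->a; ba->; bab->

  | aaa => bb
  | aaab => bbb
  | aab => aa
  | baab => ab => a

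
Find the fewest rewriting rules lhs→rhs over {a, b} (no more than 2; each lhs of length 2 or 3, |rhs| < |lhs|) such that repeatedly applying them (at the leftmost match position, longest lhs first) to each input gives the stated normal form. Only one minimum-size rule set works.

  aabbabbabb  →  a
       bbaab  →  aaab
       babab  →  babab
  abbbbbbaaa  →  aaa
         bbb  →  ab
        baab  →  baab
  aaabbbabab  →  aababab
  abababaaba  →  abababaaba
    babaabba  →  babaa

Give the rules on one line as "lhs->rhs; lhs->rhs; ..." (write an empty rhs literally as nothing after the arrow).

  | aabbabbabb => aabbabb => aabb => a
  | bbaab => aaab
  | babab
  | abbbbbbaaa => bbbbaaa => abbaaa => aaa

abb->; bb->a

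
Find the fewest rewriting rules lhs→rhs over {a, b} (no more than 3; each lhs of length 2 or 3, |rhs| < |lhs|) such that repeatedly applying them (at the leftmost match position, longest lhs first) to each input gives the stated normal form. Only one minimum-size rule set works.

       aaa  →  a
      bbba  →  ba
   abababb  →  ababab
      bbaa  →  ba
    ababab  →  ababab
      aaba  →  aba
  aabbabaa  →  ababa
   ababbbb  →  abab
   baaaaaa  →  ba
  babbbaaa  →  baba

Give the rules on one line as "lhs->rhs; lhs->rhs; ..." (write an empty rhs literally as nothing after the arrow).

aa->a; bb->b

  | aaa => aa => a
  | bbba => bba => ba
  | abababb => ababab
  | bbaa => baa => ba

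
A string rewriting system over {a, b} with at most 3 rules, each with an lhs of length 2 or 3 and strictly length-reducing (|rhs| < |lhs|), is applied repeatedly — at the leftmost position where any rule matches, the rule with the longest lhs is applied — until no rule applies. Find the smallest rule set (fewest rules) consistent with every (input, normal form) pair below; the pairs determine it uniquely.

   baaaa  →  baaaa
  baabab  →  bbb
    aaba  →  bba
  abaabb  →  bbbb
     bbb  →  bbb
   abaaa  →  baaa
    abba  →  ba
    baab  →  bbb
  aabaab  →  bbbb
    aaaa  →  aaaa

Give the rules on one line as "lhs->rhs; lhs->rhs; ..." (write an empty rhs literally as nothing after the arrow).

aab->bb; ab->; aba->ba

  | baaaa
  | baabab => bbbab => bbb
  | aaba => bba
  | abaabb => baabb => bbbb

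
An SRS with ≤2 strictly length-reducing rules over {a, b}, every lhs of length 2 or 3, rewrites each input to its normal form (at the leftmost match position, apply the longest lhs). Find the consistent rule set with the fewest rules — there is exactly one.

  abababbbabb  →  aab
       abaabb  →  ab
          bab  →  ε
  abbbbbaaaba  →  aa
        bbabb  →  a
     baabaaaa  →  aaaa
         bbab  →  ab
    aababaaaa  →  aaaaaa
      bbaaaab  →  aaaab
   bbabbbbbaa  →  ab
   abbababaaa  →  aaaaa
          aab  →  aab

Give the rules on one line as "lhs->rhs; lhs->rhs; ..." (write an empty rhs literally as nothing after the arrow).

ba->b; bb->

  | abababbbabb => abbabbbabb => aabbbabb => aababb => aabbb => aab
  | abaabb => ababb => abbb => ab
  | bab => bb => ε
  | abbbbbaaaba => abbbaaaba => abaaaba => abaaba => ababa => abba => aa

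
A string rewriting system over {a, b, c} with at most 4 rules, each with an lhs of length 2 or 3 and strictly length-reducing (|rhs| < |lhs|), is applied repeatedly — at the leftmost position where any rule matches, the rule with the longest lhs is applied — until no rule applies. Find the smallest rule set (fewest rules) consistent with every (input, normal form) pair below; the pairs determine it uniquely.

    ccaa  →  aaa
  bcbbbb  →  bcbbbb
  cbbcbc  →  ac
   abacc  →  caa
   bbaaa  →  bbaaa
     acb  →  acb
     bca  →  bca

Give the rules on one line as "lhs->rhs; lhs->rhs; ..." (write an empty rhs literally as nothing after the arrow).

ab->c; bbc->a; cc->a

  | ccaa => aaa
  | bcbbbb
  | cbbcbc => cabc => ccc => ac
  | abacc => cacc => caa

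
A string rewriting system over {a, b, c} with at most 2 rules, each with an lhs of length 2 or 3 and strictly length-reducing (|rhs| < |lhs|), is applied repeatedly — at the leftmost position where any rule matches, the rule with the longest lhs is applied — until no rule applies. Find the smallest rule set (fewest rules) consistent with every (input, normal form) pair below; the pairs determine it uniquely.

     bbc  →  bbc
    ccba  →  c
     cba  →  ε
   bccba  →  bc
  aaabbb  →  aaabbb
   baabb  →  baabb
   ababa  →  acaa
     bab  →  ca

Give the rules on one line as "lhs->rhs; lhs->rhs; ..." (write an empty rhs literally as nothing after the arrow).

  | bbc
  | ccba => c
  | cba => ε
  | bccba => bc

bab->ca; cba->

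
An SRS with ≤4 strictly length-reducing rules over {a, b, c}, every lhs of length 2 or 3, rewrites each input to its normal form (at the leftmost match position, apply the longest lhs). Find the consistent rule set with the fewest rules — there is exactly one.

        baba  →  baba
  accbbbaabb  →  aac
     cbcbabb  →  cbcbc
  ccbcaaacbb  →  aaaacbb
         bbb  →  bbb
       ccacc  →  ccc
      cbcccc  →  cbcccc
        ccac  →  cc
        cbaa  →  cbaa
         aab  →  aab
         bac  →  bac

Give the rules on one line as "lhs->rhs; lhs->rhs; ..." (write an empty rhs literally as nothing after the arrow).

  | baba
  | accbbbaabb => aaabbaabb => aacaabb => aaabb => aac
  | cbcbabb => cbcbc
  | ccbcaaacbb => aacaaacbb => aaaacbb

abb->c; ca->; ccb->aa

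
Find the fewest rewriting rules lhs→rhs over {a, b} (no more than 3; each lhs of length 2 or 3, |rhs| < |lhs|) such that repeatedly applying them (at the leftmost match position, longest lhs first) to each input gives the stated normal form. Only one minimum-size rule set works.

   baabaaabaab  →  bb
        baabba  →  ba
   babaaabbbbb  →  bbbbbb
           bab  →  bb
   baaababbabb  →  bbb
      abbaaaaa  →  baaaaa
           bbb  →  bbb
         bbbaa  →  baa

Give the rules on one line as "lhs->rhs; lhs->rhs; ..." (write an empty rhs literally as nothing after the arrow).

  | baabaaabaab => babaaabaab => bbaaabaab => baaabaab => baabaab => babaab => bbaab => baab => bab => bb
  | baabba => babba => bbba => bba => ba
  | babaaabbbbb => bbaaabbbbb => baaabbbbb => baabbbbb => babbbbb => bbbbbb
  | bab => bb

ab->b; bba->ba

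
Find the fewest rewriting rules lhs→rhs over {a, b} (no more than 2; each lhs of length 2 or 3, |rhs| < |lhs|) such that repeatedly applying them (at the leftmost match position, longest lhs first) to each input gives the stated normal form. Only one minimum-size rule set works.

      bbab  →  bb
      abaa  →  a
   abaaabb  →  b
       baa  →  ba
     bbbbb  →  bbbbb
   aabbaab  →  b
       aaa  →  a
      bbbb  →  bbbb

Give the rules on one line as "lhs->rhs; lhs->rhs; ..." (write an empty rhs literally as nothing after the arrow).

  | bbab => bb
  | abaa => aa => a
  | abaaabb => aaabb => aabb => abb => b
  | baa => ba

aa->a; ab->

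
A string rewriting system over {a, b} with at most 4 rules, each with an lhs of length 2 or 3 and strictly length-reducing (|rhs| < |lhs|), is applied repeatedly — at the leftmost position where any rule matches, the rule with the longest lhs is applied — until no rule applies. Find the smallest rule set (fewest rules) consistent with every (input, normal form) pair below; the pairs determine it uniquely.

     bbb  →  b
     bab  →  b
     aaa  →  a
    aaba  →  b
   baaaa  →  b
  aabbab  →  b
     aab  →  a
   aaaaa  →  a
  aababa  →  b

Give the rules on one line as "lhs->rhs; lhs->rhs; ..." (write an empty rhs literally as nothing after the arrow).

  | bbb => ab => b
  | bab => ab => b
  | aaa => ba => a
  | aaba => bba => aa => b

aa->b; ab->b; ba->a; bb->a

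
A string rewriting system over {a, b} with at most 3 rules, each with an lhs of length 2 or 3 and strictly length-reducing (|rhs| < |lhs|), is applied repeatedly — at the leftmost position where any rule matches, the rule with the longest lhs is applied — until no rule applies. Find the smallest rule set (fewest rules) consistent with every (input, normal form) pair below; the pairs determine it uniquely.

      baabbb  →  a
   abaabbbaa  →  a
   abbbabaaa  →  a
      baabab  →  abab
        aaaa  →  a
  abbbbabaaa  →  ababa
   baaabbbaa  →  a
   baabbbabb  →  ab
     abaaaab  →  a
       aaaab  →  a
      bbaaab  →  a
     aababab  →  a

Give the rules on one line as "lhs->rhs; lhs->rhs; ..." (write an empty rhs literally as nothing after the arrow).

aa->a; aab->bb; bb->a

  | baabbb => bbbbb => abbb => aab => bb => a
  | abaabbbaa => abbbbbaa => aabbbaa => bbbbaa => abbaa => aaaa => aaa => aa => a
  | abbbabaaa => aababaaa => bbabaaa => aabaaa => bbaaa => aaaa => aaa => aa => a
  | baabab => bbbab => abab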